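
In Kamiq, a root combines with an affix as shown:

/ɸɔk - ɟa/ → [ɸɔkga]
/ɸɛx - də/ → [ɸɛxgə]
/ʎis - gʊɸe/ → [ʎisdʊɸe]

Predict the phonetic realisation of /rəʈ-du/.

[rəʈɖu]

The data show progressive place assimilation: /ɟ/ → [g] after /k/; /d/ → [g] after /x/; /g/ → [d] after /s/. In each pair only place changes, matching the preceding consonant, while manner and voice stay constant.
/d/ is a voiced alveolar stop. The preceding trigger /ʈ/ is retroflex, so /d/ must become retroflex as well.
A voiced retroflex stop is [ɖ], so the surface segment is [ɖ].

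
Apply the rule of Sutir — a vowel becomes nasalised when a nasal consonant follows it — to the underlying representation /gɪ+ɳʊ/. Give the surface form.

[gɪ̃ɳʊ]

/ɪ/ sits next to the nasal /ɳ/ and is therefore nasalised to [ɪ̃].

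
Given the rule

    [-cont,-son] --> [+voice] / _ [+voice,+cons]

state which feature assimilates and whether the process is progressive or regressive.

regressive voicing assimilation

The structural change is [+voice], and the conditioning segment [+voice,+cons] (a voiced consonant) is itself voiced, so the target comes to share the voicing of its neighbour — voicing assimilation.
Since the environment is written after the underscore, the trigger follows the target; the direction is regressive.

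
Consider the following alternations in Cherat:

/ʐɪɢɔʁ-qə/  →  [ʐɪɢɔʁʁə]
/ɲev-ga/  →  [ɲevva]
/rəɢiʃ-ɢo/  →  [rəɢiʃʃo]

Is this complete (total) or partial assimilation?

total assimilation

Comparing underlying and surface forms, /q/ → [ʁ] is the alternation; the neighbouring /ʁ/ is constant.
The output [ʁ] is identical to the trigger /ʁ/ — every feature (place, manner, voicing) has been copied — so this is total assimilation.
The other forms behave the same way: /g/ → [v] after /v/; /ɢ/ → [ʃ] after /ʃ/ — in each case the output is a copy of the preceding consonant.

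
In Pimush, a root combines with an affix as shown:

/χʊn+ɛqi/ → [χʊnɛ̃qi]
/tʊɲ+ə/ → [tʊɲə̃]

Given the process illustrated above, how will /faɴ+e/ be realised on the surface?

[faɴẽ]

The data show progressive nasality assimilation (vowel nasalisation): /ɛ/ → [ɛ̃] after /n/; /ə/ → [ə̃] after /ɲ/ — a vowel is nasalised by an immediately preceding nasal consonant.
The vowel /e/ is adjacent to the preceding nasal /ɴ/, so it acquires [+nasal] and surfaces as [ẽ].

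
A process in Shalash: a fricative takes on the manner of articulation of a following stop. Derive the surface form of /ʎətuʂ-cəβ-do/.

[ʎətuʈcəbdo]

The rule targets /ʂ/ (voiceless retroflex fricative), which sits before the trigger /c/ (stop).
The voiceless retroflex stop is [ʈ], so /ʂ/ → [ʈ].
At the second juncture, /β/ likewise becomes [b] adjacent to /d/.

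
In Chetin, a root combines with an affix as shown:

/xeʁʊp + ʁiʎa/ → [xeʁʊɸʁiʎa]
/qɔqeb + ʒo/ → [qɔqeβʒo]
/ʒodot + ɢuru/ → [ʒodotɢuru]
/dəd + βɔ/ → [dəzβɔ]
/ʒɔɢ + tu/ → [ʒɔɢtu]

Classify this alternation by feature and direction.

The segment that alternates is /p/, which surfaces as [ɸ] when adjacent to /ʁ/.
The change stop → fricative matches the manner of the following /ʁ/, identifying this as manner assimilation.
Place and voice are unchanged, so the assimilation is partial, not total.
The other alternating forms pattern the same way: /b/ → [β] before /ʒ/ (stop → fricative, matching a fricative); /d/ → [z] before /β/ (stop → fricative, matching a fricative) — only manner changes, and always toward the following segment.
Nothing changes in [ʒodotɢuru], [ʒɔɢtu]: there the adjacent consonants already agree in manner (/t/ and /ɢ/ are both stops; /ɢ/ and /t/ are both stops), so these forms are consistent with the same rule.
Since the segment that changes precedes the conditioning segment, the assimilation is regressive.

regressive manner assimilation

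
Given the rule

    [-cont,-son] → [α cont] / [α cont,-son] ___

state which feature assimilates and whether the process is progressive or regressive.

The shared variable α links the value of [cont] on the target to that of the neighbouring obstruent. [cont] distinguishes stops from fricatives — a manner-of-articulation feature — so this is manner assimilation.
Since the environment is written before the underscore, the trigger precedes the target; the direction is progressive.

progressive manner assimilation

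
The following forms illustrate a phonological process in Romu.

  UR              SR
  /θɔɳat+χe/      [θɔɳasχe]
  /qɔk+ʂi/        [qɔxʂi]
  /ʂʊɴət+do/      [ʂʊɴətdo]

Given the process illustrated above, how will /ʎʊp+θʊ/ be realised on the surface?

[ʎʊɸθʊ]

The data show regressive manner assimilation: /t/ → [s] before /χ/; /k/ → [x] before /ʂ/. In each pair only manner changes, matching the following consonant, while place and voice stay constant.
No alternation appears in [ʂʊɴətdo]: there the adjacent consonants already agree in manner (/t/ and /d/ are both stops), so this form is consistent with the same rule.
The rule targets /p/ (voiceless bilabial stop), which sits before the trigger /θ/ (fricative).
A voiceless bilabial fricative is [ɸ], so the surface segment is [ɸ].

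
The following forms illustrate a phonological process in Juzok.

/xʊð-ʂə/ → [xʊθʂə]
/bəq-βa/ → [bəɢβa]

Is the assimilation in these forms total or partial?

Comparing underlying and surface forms, /ð/ → [θ] is the alternation; the neighbouring /ʂ/ is constant.
The change voiced → voiceless matches the voicing of the following /ʂ/, identifying this as voicing assimilation.
Place and manner are unchanged, so the assimilation is partial, not total.
Checking the remaining alternation: /q/ → [ɢ] before /β/ (voiceless → voiced, matching voiced) — only voicing changes, and always toward the following segment.

partial assimilation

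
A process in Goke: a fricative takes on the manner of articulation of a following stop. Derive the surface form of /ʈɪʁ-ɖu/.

The rule targets /ʁ/ (voiced uvular fricative), which sits before the trigger /ɖ/ (stop).
The voiced uvular stop is [ɢ], so /ʁ/ → [ɢ].

[ʈɪɢɖu]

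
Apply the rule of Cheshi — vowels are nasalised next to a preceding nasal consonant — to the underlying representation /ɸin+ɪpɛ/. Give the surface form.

[ɸinɪ̃pɛ]

The vowel /ɪ/ is adjacent to the preceding nasal /n/, so it acquires [+nasal] and surfaces as [ɪ̃].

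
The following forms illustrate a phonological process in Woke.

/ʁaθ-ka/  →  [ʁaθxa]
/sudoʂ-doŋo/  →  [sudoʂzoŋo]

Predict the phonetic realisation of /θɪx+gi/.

The data show progressive manner assimilation: /k/ → [x] after /θ/; /d/ → [z] after /ʂ/. In each pair only manner changes, matching the preceding consonant, while place and voice stay constant.
/g/ is a voiced velar stop. The preceding trigger /x/ is a fricative, so /g/ must become a fricative as well.
The voiced velar fricative is [ɣ], so /g/ → [ɣ].

[θɪxɣi]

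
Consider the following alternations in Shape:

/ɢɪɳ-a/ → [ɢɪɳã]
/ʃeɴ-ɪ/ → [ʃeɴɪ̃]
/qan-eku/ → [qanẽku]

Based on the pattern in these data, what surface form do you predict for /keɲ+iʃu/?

[keɲĩʃu]

The data show progressive nasality assimilation (vowel nasalisation): /a/ → [ã] after /ɳ/; /ɪ/ → [ɪ̃] after /ɴ/; /e/ → [ẽ] after /n/ — a vowel is nasalised by an immediately preceding nasal consonant.
/i/ sits next to the nasal /ɲ/ and is therefore nasalised to [ĩ].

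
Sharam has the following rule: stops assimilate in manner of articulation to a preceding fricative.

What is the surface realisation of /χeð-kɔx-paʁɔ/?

/k/ is a voiceless velar stop. The preceding trigger /ð/ is a fricative, so /k/ must become a fricative as well.
The voiceless velar fricative is [x], so /k/ → [x].
The same rule applies at the second boundary: /p/ → [ɸ] next to /x/.

[χeðxɔxɸaʁɔ]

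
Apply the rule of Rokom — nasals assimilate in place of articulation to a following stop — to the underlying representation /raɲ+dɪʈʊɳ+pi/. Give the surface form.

/ɲ/ is a voiced palatal nasal. The following trigger /d/ is alveolar, so /ɲ/ must become alveolar as well.
The voiced alveolar nasal is [n], so /ɲ/ → [n].
The same rule applies at the second boundary: /ɳ/ → [m] next to /p/.

[randɪʈʊmpi]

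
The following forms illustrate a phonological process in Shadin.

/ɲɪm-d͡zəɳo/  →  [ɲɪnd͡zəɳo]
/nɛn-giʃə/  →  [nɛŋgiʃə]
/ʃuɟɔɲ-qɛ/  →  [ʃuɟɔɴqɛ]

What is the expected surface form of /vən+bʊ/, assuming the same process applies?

[vəmbʊ]

The data show regressive place assimilation: /m/ → [n] before /d͡z/; /n/ → [ŋ] before /g/; /ɲ/ → [ɴ] before /q/. In each pair only place changes, matching the following consonant, while manner and voice stay constant.
The rule targets /n/ (voiced alveolar nasal), which sits before the trigger /b/ (bilabial).
The voiced bilabial nasal is [m], so /n/ → [m].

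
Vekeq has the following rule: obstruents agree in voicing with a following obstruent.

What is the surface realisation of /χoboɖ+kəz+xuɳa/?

The rule targets /ɖ/ (voiced retroflex stop), which sits before the trigger /k/ (voiceless).
A voiceless retroflex stop is [ʈ], so the surface segment is [ʈ].
At the second juncture, /z/ likewise becomes [s] adjacent to /x/.

[χoboʈkəsxuɳa]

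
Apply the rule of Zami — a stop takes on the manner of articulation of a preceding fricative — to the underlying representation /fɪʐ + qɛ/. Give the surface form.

The rule targets /q/ (voiceless uvular stop), which sits after the trigger /ʐ/ (fricative).
A voiceless uvular fricative is [χ], so the surface segment is [χ].

[fɪʐχɛ]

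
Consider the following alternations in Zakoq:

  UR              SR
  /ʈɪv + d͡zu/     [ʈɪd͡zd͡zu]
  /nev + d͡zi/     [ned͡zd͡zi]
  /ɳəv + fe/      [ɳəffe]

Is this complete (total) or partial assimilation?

The segment that alternates is /v/, which surfaces as [d͡z] when adjacent to /d͡z/.
The output [d͡z] is identical to the trigger /d͡z/ — every feature (place, manner, voicing) has been copied — so this is total assimilation.
The remaining alternation confirms this: /v/ → [f] before /f/ — in each case the output is a copy of the following consonant.

total assimilation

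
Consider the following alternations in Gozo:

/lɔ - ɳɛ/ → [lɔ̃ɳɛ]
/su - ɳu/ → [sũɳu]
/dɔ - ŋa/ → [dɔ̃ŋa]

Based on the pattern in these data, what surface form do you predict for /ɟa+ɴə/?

The data show regressive nasality assimilation (vowel nasalisation): /ɔ/ → [ɔ̃] before /ɳ/; /u/ → [ũ] before /ɳ/; /ɔ/ → [ɔ̃] before /ŋ/ — a vowel is nasalised by an immediately following nasal consonant.
/a/ sits next to the nasal /ɴ/ and is therefore nasalised to [ã].

[ɟãɴə]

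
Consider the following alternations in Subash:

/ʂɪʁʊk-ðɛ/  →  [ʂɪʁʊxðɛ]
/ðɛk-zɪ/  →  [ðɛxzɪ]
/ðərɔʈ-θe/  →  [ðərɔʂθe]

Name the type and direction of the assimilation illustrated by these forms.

Underlying /k/ is realised as [x] next to /ð/; /ð/ itself does not change.
/k/ is a stop while /ð/ is a fricative; the output [x] is a fricative, matching the trigger — so the feature that spreads is manner.
Place and voice are unchanged, so the assimilation is partial, not total.
The other alternating forms pattern the same way: /k/ → [x] before /z/ (stop → fricative, matching a fricative); /ʈ/ → [ʂ] before /θ/ (stop → fricative, matching a fricative) — only manner changes, and always toward the following segment.
The trigger is the following segment, so the direction is regressive (anticipatory).

regressive manner assimilation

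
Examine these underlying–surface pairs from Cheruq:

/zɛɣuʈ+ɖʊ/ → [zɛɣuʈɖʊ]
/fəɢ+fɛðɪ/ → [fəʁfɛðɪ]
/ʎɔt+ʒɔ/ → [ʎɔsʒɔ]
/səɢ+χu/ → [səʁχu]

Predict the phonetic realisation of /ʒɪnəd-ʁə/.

[ʒɪnəzʁə]

The data show regressive manner assimilation: /ɢ/ → [ʁ] before /f/; /t/ → [s] before /ʒ/; /ɢ/ → [ʁ] before /χ/. In each pair only manner changes, matching the following consonant, while place and voice stay constant.
Nothing changes in [zɛɣuʈɖʊ]: there the adjacent consonants already agree in manner (/ʈ/ and /ɖ/ are both stops), so this form is consistent with the same rule.
The rule targets /d/ (voiced alveolar stop), which sits before the trigger /ʁ/ (fricative).
Changing only its manner to fricative gives [z] — the voiced alveolar fricative.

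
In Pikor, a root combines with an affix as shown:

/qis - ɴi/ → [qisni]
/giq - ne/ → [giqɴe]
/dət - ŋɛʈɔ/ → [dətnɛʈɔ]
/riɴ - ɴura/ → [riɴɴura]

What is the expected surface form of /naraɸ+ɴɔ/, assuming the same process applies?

[naraɸmɔ]

The data show progressive place assimilation: /ɴ/ → [n] after /s/; /n/ → [ɴ] after /q/; /ŋ/ → [n] after /t/. In each pair only place changes, matching the preceding consonant, while manner and voice stay constant.
Nothing changes in [riɴɴura]: there the adjacent consonants already agree in place (/ɴ/ and /ɴ/ are both uvular), so this form is consistent with the same rule.
The rule targets /ɴ/ (voiced uvular nasal), which sits after the trigger /ɸ/ (bilabial).
The voiced bilabial nasal is [m], so /ɴ/ → [m].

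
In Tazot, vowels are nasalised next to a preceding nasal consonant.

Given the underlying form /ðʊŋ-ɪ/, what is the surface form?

[ðʊŋɪ̃]

The vowel /ɪ/ is adjacent to the preceding nasal /ŋ/, so it acquires [+nasal] and surfaces as [ɪ̃].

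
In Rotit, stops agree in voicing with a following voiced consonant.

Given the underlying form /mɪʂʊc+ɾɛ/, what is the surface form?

[mɪʂʊɟɾɛ]

The rule targets /c/ (voiceless palatal stop), which sits before the trigger /ɾ/ (voiced).
A voiced palatal stop is [ɟ], so the surface segment is [ɟ].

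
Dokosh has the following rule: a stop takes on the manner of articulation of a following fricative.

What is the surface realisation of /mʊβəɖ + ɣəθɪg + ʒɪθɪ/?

[mʊβəʐɣəθɪɣʒɪθɪ]

The rule targets /ɖ/ (voiced retroflex stop), which sits before the trigger /ɣ/ (fricative).
Changing only its manner to fricative gives [ʐ] — the voiced retroflex fricative.
At the second juncture, /g/ likewise becomes [ɣ] adjacent to /ʒ/.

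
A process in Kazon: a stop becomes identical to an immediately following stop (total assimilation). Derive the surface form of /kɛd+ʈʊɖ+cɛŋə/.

/d/ is the segment targeted by the rule; it sits immediately before /ʈ/, so it assimilates completely and surfaces as [ʈ].
The same rule applies at the second boundary: /ɖ/ → [c] next to /c/.

[kɛʈʈʊccɛŋə]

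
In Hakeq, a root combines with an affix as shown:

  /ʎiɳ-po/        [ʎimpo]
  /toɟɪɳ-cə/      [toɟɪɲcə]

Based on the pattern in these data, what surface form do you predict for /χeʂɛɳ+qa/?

The data show regressive place assimilation: /ɳ/ → [m] before /p/; /ɳ/ → [ɲ] before /c/. In each pair only place changes, matching the following consonant, while manner and voice stay constant.
The rule targets /ɳ/ (voiced retroflex nasal), which sits before the trigger /q/ (uvular).
The voiced uvular nasal is [ɴ], so /ɳ/ → [ɴ].

[χeʂɛɴqa]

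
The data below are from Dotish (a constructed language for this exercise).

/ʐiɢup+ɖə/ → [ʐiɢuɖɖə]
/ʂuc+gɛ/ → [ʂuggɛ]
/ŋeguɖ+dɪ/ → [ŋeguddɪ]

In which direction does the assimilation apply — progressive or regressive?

The segment that alternates is /p/, which surfaces as [ɖ] when adjacent to /ɖ/.
The output [ɖ] is identical to the trigger /ɖ/ — every feature (place, manner, voicing) has been copied — so this is total assimilation.
The other forms behave the same way: /c/ → [g] before /g/; /ɖ/ → [d] before /d/ — in each case the output is a copy of the following consonant.
The trigger is the following segment, so the direction is regressive (anticipatory).

regressive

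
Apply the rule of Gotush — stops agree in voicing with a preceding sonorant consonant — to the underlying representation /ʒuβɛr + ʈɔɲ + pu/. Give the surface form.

[ʒuβɛrɖɔɲbu]

/ʈ/ is a voiceless retroflex stop. The preceding trigger /r/ is voiced, so /ʈ/ must become voiced as well.
Changing only its voicing to voiced gives [ɖ] — the voiced retroflex stop.
The same rule applies at the second boundary: /p/ → [b] next to /ɲ/.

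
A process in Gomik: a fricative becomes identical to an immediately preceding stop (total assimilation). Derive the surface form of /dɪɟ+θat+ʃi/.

[dɪɟɟatti]

/θ/ is the segment targeted by the rule; it sits immediately after /ɟ/, so it assimilates completely and surfaces as [ɟ].
At the second juncture, /ʃ/ likewise becomes [t] adjacent to /t/.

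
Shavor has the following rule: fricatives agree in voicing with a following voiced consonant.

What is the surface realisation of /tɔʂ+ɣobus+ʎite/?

[tɔʐɣobuzʎite]

The rule targets /ʂ/ (voiceless retroflex fricative), which sits before the trigger /ɣ/ (voiced).
The voiced retroflex fricative is [ʐ], so /ʂ/ → [ʐ].
At the second juncture, /s/ likewise becomes [z] adjacent to /ʎ/.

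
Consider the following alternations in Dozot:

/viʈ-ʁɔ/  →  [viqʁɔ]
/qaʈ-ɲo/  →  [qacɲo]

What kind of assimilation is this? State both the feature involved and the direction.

regressive place assimilation

The segment that alternates is /ʈ/, which surfaces as [q] when adjacent to /ʁ/.
The change retroflex → uvular matches the place of the following /ʁ/, identifying this as place assimilation.
Manner and voice are unchanged, so the assimilation is partial, not total.
The other alternating form patterns the same way: /ʈ/ → [c] before /ɲ/ (retroflex → palatal, matching palatal) — only place changes, and always toward the following segment.
The trigger is the following segment, so the direction is regressive (anticipatory).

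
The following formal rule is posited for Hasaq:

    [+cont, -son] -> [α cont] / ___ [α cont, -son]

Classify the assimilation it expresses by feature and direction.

regressive manner assimilation

The shared variable α links the value of [cont] on the target to that of the neighbouring obstruent. [cont] distinguishes stops from fricatives — a manner-of-articulation feature — so this is manner assimilation.
The conditioning segment sits to the right of the focus bar, meaning the trigger follows the segment that changes — regressive assimilation.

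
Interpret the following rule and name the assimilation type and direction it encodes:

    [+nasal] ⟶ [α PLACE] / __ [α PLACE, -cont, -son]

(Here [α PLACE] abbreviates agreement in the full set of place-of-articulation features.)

regressive place assimilation

The shared variable α links the value of the place features (abbreviated [PLACE]) on the target to the same value on the neighbouring segment, so place is the feature that assimilates.
Since the environment is written after the underscore, the trigger follows the target; the direction is regressive.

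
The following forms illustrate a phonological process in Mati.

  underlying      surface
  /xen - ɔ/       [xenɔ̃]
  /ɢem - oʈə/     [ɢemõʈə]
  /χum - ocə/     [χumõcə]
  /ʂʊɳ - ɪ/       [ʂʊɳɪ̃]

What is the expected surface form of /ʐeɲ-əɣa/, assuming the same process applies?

The data show progressive nasality assimilation (vowel nasalisation): /ɔ/ → [ɔ̃] after /n/; /o/ → [õ] after /m/; /ɪ/ → [ɪ̃] after /ɳ/ — a vowel is nasalised by an immediately preceding nasal consonant.
/ə/ sits next to the nasal /ɲ/ and is therefore nasalised to [ə̃].

[ʐeɲə̃ɣa]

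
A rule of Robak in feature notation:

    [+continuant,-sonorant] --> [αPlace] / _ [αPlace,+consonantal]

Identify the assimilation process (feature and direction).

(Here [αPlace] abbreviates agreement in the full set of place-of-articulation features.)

regressive place assimilation

The shared variable α links the value of the place features (abbreviated [Place]) on the target to the same value on the neighbouring segment, so place is the feature that assimilates.
Since the environment is written after the underscore, the trigger follows the target; the direction is regressive.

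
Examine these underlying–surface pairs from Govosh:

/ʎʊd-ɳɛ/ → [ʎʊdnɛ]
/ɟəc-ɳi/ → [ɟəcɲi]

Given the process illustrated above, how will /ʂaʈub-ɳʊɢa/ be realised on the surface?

[ʂaʈubmʊɢa]

The data show progressive place assimilation: /ɳ/ → [n] after /d/; /ɳ/ → [ɲ] after /c/. In each pair only place changes, matching the preceding consonant, while manner and voice stay constant.
/ɳ/ is a voiced retroflex nasal. The preceding trigger /b/ is bilabial, so /ɳ/ must become bilabial as well.
Changing only its place to bilabial gives [m] — the voiced bilabial nasal.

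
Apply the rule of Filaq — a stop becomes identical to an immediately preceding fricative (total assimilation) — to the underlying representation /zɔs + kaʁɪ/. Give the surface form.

[zɔssaʁɪ]

/k/ is the segment targeted by the rule; it sits immediately after /s/, so it assimilates completely and surfaces as [s].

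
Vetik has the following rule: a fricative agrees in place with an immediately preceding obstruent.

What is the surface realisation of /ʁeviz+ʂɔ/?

The rule targets /ʂ/ (voiceless retroflex fricative), which sits after the trigger /z/ (alveolar).
Changing only its place to alveolar gives [s] — the voiceless alveolar fricative.

[ʁevizsɔ]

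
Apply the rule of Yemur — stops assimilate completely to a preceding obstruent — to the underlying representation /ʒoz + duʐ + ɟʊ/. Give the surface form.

[ʒozzuʐʐʊ]

/d/ is the segment targeted by the rule; it sits immediately after /z/, so it assimilates completely and surfaces as [z].
At the second juncture, /ɟ/ likewise becomes [ʐ] adjacent to /ʐ/.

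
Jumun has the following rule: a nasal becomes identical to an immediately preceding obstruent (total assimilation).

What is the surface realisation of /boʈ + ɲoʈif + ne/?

[boʈʈoʈiffe]

/ɲ/ is the segment targeted by the rule; it sits immediately after /ʈ/, so it assimilates completely and surfaces as [ʈ].
At the second juncture, /n/ likewise becomes [f] adjacent to /f/.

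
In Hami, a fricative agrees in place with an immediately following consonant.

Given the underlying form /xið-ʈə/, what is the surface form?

[xiʐʈə]

The rule targets /ð/ (voiced dental fricative), which sits before the trigger /ʈ/ (retroflex).
Changing only its place to retroflex gives [ʐ] — the voiced retroflex fricative.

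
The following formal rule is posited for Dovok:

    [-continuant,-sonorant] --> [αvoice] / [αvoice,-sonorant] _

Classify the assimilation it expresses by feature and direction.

The rule copies [voice] from the environment onto the target, so the assimilating feature is voicing.
Since the environment is written before the underscore, the trigger precedes the target; the direction is progressive.

progressive voicing assimilation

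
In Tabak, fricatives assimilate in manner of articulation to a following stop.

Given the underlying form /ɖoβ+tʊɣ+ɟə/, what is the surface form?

[ɖobtʊgɟə]

/β/ is a voiced bilabial fricative. The following trigger /t/ is a stop, so /β/ must become a stop as well.
Changing only its manner to stop gives [b] — the voiced bilabial stop.
The same rule applies at the second boundary: /ɣ/ → [g] next to /ɟ/.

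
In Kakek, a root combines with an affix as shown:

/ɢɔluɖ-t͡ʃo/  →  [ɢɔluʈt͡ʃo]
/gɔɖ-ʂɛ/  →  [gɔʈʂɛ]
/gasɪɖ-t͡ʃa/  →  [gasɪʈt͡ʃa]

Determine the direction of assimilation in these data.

The segment that alternates is /ɖ/, which surfaces as [ʈ] when adjacent to /t͡ʃ/.
/ɖ/ is voiced while /t͡ʃ/ is voiceless; the output [ʈ] is voiceless, matching the trigger — so the feature that spreads is voicing.
The other alternating form patterns the same way: /ɖ/ → [ʈ] before /ʂ/ (voiced → voiceless, matching voiceless) — only voicing changes, and always toward the following segment.
The trigger is the following segment, so the direction is regressive (anticipatory).

regressive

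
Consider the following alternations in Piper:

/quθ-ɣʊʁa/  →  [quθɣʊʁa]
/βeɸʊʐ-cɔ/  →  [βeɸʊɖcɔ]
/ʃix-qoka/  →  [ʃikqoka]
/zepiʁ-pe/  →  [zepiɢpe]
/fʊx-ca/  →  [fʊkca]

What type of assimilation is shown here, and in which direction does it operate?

Underlying /ʐ/ is realised as [ɖ] next to /c/; /c/ itself does not change.
The change fricative → stop matches the manner of the following /c/, identifying this as manner assimilation.
Place and voice are unchanged, so the assimilation is partial, not total.
The other alternating forms pattern the same way: /x/ → [k] before /q/ (fricative → stop, matching a stop); /ʁ/ → [ɢ] before /p/ (fricative → stop, matching a stop); /x/ → [k] before /c/ (fricative → stop, matching a stop) — only manner changes, and always toward the following segment.
No alternation appears in [quθɣʊʁa]: there the adjacent consonants already agree in manner (/θ/ and /ɣ/ are both fricatives), so this form is consistent with the same rule.
The trigger is the following segment, so the direction is regressive (anticipatory).

regressive manner assimilation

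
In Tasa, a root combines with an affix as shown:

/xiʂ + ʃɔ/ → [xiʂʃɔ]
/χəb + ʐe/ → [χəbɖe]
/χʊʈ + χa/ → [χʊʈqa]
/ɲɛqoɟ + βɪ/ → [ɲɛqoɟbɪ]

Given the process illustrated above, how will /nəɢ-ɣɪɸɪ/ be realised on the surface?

The data show progressive manner assimilation: /ʐ/ → [ɖ] after /b/; /χ/ → [q] after /ʈ/; /β/ → [b] after /ɟ/. In each pair only manner changes, matching the preceding consonant, while place and voice stay constant.
Nothing changes in [xiʂʃɔ]: there the adjacent consonants already agree in manner (/ʃ/ and /ʂ/ are both fricatives), so this form is consistent with the same rule.
The rule targets /ɣ/ (voiced velar fricative), which sits after the trigger /ɢ/ (stop).
Changing only its manner to stop gives [g] — the voiced velar stop.

[nəɢgɪɸɪ]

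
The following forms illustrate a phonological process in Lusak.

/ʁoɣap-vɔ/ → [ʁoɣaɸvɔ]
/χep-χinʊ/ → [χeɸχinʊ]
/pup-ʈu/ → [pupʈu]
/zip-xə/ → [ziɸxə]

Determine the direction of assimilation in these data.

Underlying /p/ is realised as [ɸ] next to /v/; /v/ itself does not change.
/p/ is a stop while /v/ is a fricative; the output [ɸ] is a fricative, matching the trigger — so the feature that spreads is manner.
Checking the remaining alternations: /p/ → [ɸ] before /χ/ (stop → fricative, matching a fricative); /p/ → [ɸ] before /x/ (stop → fricative, matching a fricative) — only manner changes, and always toward the following segment.
No alternation appears in [pupʈu]: there the adjacent consonants already agree in manner (/p/ and /ʈ/ are both stops), so this form is consistent with the same rule.
Since the segment that changes precedes the conditioning segment, the assimilation is regressive.

regressive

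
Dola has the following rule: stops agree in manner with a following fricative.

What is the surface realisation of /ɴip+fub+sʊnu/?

The rule targets /p/ (voiceless bilabial stop), which sits before the trigger /f/ (fricative).
Changing only its manner to fricative gives [ɸ] — the voiceless bilabial fricative.
The same rule applies at the second boundary: /b/ → [β] next to /s/.

[ɴiɸfuβsʊnu]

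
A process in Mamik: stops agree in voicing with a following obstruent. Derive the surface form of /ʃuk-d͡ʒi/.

The rule targets /k/ (voiceless velar stop), which sits before the trigger /d͡ʒ/ (voiced).
A voiced velar stop is [g], so the surface segment is [g].

[ʃugd͡ʒi]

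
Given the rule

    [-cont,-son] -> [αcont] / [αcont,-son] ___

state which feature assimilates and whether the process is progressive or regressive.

The shared variable α links the value of [cont] on the target to that of the neighbouring obstruent. [cont] distinguishes stops from fricatives — a manner-of-articulation feature — so this is manner assimilation.
The conditioning segment sits to the left of the focus bar, meaning the trigger precedes the segment that changes — progressive assimilation.

progressive manner assimilation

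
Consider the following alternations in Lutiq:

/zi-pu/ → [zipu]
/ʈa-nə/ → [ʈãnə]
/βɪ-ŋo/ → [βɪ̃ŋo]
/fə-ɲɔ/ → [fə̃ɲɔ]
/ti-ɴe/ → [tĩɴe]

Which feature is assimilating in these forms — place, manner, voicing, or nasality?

nasality

The vowel /a/ surfaces as nasalised [ã] next to the following nasal /n/ — it has acquired the [+nasal] feature of its neighbour.
The other forms show the same pattern: /ɪ/ → [ɪ̃] before /ŋ/; /ə/ → [ə̃] before /ɲ/; /i/ → [ĩ] before /ɴ/ — each time a vowel is nasalised next to a following nasal.
No change occurs in [zipu] because the vowel at the boundary is adjacent to an oral consonant, not a nasal (/i/ next to /p/).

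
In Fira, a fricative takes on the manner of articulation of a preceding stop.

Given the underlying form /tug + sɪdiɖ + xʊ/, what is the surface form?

The rule targets /s/ (voiceless alveolar fricative), which sits after the trigger /g/ (stop).
The voiceless alveolar stop is [t], so /s/ → [t].
The same rule applies at the second boundary: /x/ → [k] next to /ɖ/.

[tugtɪdiɖkʊ]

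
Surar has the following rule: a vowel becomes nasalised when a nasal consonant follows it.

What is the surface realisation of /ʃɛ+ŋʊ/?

[ʃɛ̃ŋʊ]

/ɛ/ sits next to the nasal /ŋ/ and is therefore nasalised to [ɛ̃].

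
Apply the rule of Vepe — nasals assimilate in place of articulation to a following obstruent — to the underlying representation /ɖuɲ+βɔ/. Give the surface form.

The rule targets /ɲ/ (voiced palatal nasal), which sits before the trigger /β/ (bilabial).
A voiced bilabial nasal is [m], so the surface segment is [m].

[ɖumβɔ]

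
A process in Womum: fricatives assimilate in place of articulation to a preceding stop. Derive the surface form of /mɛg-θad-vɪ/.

[mɛgxadzɪ]

The rule targets /θ/ (voiceless dental fricative), which sits after the trigger /g/ (velar).
A voiceless velar fricative is [x], so the surface segment is [x].
The same rule applies at the second boundary: /v/ → [z] next to /d/.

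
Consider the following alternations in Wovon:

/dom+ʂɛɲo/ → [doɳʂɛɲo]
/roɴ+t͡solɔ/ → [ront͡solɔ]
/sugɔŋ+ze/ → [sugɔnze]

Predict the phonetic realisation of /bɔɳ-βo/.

[bɔmβo]

The data show regressive place assimilation: /m/ → [ɳ] before /ʂ/; /ɴ/ → [n] before /t͡s/; /ŋ/ → [n] before /z/. In each pair only place changes, matching the following consonant, while manner and voice stay constant.
/ɳ/ is a voiced retroflex nasal. The following trigger /β/ is bilabial, so /ɳ/ must become bilabial as well.
Changing only its place to bilabial gives [m] — the voiced bilabial nasal.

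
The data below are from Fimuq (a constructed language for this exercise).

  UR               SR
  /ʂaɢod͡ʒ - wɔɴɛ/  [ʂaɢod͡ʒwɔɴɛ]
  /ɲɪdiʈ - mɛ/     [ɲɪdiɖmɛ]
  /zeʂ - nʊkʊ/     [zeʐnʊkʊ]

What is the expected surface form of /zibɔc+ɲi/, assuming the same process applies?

The data show regressive voicing assimilation: /ʈ/ → [ɖ] before /m/; /ʂ/ → [ʐ] before /n/. In each pair only voicing changes, matching the following consonant, while place and manner stay constant.
Nothing changes in [ʂaɢod͡ʒwɔɴɛ]: there the adjacent consonants already agree in voicing (/d͡ʒ/ and /w/ are both voiced), so this form is consistent with the same rule.
The rule targets /c/ (voiceless palatal stop), which sits before the trigger /ɲ/ (voiced).
A voiced palatal stop is [ɟ], so the surface segment is [ɟ].

[zibɔɟɲi]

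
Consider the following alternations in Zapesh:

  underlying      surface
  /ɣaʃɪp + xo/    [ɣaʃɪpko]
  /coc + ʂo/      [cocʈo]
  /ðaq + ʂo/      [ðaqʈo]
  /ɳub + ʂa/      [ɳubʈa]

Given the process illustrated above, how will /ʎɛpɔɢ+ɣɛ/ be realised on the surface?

The data show progressive manner assimilation: /x/ → [k] after /p/; /ʂ/ → [ʈ] after /c/; /ʂ/ → [ʈ] after /q/; /ʂ/ → [ʈ] after /b/. In each pair only manner changes, matching the preceding consonant, while place and voice stay constant.
/ɣ/ is a voiced velar fricative. The preceding trigger /ɢ/ is a stop, so /ɣ/ must become a stop as well.
The voiced velar stop is [g], so /ɣ/ → [g].

[ʎɛpɔɢgɛ]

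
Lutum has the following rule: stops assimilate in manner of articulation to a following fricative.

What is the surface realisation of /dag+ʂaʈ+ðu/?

[daɣʂaʂðu]

/g/ is a voiced velar stop. The following trigger /ʂ/ is a fricative, so /g/ must become a fricative as well.
A voiced velar fricative is [ɣ], so the surface segment is [ɣ].
The same rule applies at the second boundary: /ʈ/ → [ʂ] next to /ð/.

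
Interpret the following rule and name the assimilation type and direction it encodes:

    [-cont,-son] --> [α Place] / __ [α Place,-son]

regressive place assimilation

The rule copies the place features (abbreviated [Place]) from the environment onto the target, so the assimilating feature is place.
Since the environment is written after the underscore, the trigger follows the target; the direction is regressive.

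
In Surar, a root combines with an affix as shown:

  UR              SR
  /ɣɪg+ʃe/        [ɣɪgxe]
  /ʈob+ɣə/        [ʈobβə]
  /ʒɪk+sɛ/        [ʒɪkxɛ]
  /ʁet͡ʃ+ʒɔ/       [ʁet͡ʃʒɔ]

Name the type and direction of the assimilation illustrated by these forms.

progressive place assimilation

Comparing underlying and surface forms, /ʃ/ → [x] is the alternation; the neighbouring /g/ is constant.
/ʃ/ is postalveolar while /g/ is velar; the output [x] is velar, matching the trigger — so the feature that spreads is place.
Manner and voice are unchanged, so the assimilation is partial, not total.
The other alternating forms pattern the same way: /ɣ/ → [β] after /b/ (velar → bilabial, matching bilabial); /s/ → [x] after /k/ (alveolar → velar, matching velar) — only place changes, and always toward the preceding segment.
Nothing changes in [ʁet͡ʃʒɔ]: there the adjacent consonants already agree in place (/ʒ/ and /t͡ʃ/ are both postalveolar), so this form is consistent with the same rule.
Since the segment that changes follows the conditioning segment, the assimilation is progressive.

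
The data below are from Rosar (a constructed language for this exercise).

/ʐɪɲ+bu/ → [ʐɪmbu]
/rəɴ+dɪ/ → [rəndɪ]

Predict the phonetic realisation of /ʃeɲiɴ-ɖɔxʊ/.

[ʃeɲiɳɖɔxʊ]

The data show regressive place assimilation: /ɲ/ → [m] before /b/; /ɴ/ → [n] before /d/. In each pair only place changes, matching the following consonant, while manner and voice stay constant.
/ɴ/ is a voiced uvular nasal. The following trigger /ɖ/ is retroflex, so /ɴ/ must become retroflex as well.
The voiced retroflex nasal is [ɳ], so /ɴ/ → [ɳ].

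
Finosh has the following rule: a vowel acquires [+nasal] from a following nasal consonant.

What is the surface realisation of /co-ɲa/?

/o/ sits next to the nasal /ɲ/ and is therefore nasalised to [õ].

[cõɲa]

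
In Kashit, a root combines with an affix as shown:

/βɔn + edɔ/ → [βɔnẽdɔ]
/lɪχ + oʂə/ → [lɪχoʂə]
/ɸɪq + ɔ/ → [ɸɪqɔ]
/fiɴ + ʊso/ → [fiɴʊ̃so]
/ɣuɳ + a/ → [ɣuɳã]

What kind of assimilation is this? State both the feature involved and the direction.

The vowel /e/ surfaces as nasalised [ẽ] next to the preceding nasal /n/ — it has acquired the [+nasal] feature of its neighbour.
The other forms show the same pattern: /ʊ/ → [ʊ̃] after /ɴ/; /a/ → [ã] after /ɳ/ — each time a vowel is nasalised next to a preceding nasal.
No change occurs in [lɪχoʂə], [ɸɪqɔ] because the vowel at the boundary is adjacent to an oral consonant, not a nasal (/o/ next to /χ/; /ɔ/ next to /q/).
Because the conditioning nasal is to the left of the vowel that changes, the process is progressive (perseverative).

progressive nasality assimilation (vowel nasalisation)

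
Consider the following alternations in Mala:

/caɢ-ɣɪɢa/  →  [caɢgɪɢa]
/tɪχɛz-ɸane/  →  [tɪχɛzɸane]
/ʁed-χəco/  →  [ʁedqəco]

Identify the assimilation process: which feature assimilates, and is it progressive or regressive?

progressive manner assimilation

Comparing underlying and surface forms, /ɣ/ → [g] is the alternation; the neighbouring /ɢ/ is constant.
The change fricative → stop matches the manner of the preceding /ɢ/, identifying this as manner assimilation.
Place and voice are unchanged, so the assimilation is partial, not total.
The other alternating form patterns the same way: /χ/ → [q] after /d/ (fricative → stop, matching a stop) — only manner changes, and always toward the preceding segment.
No alternation appears in [tɪχɛzɸane]: there the adjacent consonants already agree in manner (/ɸ/ and /z/ are both fricatives), so this form is consistent with the same rule.
The trigger is the preceding segment, so the direction is progressive (perseverative).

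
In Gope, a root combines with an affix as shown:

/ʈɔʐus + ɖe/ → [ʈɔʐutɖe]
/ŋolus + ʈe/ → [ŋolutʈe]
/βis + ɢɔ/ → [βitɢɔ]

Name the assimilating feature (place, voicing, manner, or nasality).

The segment that alternates is /s/, which surfaces as [t] when adjacent to /ɖ/.
The change fricative → stop matches the manner of the following /ɖ/, identifying this as manner assimilation.
Checking the remaining alternations: /s/ → [t] before /ʈ/ (fricative → stop, matching a stop); /s/ → [t] before /ɢ/ (fricative → stop, matching a stop) — only manner changes, and always toward the following segment.

manner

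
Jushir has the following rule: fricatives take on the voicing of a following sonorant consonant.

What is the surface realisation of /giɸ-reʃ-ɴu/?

[giβreʒɴu]

/ɸ/ is a voiceless bilabial fricative. The following trigger /r/ is voiced, so /ɸ/ must become voiced as well.
The voiced bilabial fricative is [β], so /ɸ/ → [β].
At the second juncture, /ʃ/ likewise becomes [ʒ] adjacent to /ɴ/.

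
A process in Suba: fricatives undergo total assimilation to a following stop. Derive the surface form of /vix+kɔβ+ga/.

/x/ is the segment targeted by the rule; it sits immediately before /k/, so it assimilates completely and surfaces as [k].
At the second juncture, /β/ likewise becomes [g] adjacent to /g/.

[vikkɔgga]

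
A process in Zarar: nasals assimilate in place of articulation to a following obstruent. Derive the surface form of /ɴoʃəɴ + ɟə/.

[ɴoʃəɲɟə]

/ɴ/ is a voiced uvular nasal. The following trigger /ɟ/ is palatal, so /ɴ/ must become palatal as well.
The voiced palatal nasal is [ɲ], so /ɴ/ → [ɲ].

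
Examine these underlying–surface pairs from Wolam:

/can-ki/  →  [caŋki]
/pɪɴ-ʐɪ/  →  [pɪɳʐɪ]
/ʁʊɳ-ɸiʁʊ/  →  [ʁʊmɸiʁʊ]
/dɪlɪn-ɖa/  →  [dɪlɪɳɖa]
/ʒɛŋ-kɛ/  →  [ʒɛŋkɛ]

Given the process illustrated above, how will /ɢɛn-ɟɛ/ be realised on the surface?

The data show regressive place assimilation: /n/ → [ŋ] before /k/; /ɴ/ → [ɳ] before /ʐ/; /ɳ/ → [m] before /ɸ/; /n/ → [ɳ] before /ɖ/. In each pair only place changes, matching the following consonant, while manner and voice stay constant.
No alternation appears in [ʒɛŋkɛ]: there the adjacent consonants already agree in place (/ŋ/ and /k/ are both velar), so this form is consistent with the same rule.
The rule targets /n/ (voiced alveolar nasal), which sits before the trigger /ɟ/ (palatal).
Changing only its place to palatal gives [ɲ] — the voiced palatal nasal.

[ɢɛɲɟɛ]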